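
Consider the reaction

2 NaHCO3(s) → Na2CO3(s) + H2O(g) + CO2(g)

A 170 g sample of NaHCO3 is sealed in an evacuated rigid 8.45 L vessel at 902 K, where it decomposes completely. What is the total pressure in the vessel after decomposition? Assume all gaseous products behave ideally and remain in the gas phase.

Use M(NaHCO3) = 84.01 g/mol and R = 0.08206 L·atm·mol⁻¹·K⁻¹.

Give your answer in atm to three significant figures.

n(NaHCO3) = 170 / 84.01 = 2.024 mol
n(gas produced) = (2/2) × 2.024 = 2.024 mol
P = nRT/V = 2.024 × 0.08206 × 902 / 8.45 = 17.73 atm

17.7 atm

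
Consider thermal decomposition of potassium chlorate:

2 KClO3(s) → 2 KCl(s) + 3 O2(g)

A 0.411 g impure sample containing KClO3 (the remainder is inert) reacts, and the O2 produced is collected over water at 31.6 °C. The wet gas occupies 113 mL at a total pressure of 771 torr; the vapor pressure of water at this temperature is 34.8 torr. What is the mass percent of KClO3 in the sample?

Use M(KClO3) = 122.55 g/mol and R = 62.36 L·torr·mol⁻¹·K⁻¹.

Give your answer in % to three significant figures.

P(O2) = 771 − 34.8 = 736.2 torr
n(O2) = PV/RT = (736.2 × 0.1130) / (62.36 × 304.75) = 0.004377 mol
n(KClO3) = (2/3) × 0.004377 = 0.002918 mol
m(KClO3) = 0.002918 × 122.55 = 0.3576 g
%KClO3 = 0.3576 / 0.411 × 100 = 87.01%

87.0 %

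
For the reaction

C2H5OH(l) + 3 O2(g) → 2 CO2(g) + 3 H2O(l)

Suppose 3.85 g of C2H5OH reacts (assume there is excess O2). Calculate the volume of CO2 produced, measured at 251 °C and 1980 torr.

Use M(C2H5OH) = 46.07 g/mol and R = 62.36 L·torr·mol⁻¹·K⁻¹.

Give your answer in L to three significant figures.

2.76 L

n(C2H5OH) = 3.850 / 46.07 = 0.08357 mol
n(CO2) = (2/1) × 0.08357 = 0.1671 mol
V = nRT/P = 0.1671 × 62.36 × 524.15 / 1980 = 2.758 L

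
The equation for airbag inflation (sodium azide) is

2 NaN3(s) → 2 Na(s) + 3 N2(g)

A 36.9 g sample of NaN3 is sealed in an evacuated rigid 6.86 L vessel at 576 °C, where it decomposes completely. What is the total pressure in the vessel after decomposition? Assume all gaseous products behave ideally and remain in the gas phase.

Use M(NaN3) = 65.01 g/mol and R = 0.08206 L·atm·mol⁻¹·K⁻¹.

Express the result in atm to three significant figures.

n(NaN3) = 36.9 / 65.01 = 0.5676 mol
n(gas produced) = (3/2) × 0.5676 = 0.8514 mol
P = nRT/V = 0.8514 × 0.08206 × 849.15 / 6.86 = 8.648 atm

8.65 atm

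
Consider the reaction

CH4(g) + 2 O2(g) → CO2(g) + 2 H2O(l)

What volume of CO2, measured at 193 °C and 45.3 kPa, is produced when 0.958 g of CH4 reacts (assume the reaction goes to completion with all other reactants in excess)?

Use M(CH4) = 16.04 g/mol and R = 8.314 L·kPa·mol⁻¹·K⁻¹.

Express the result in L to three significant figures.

n(CH4) = 0.9580 / 16.04 = 0.05973 mol
n(CO2) = (1/1) × 0.05973 = 0.05973 mol
V = nRT/P = 0.05973 × 8.314 × 466.15 / 45.3 = 5.110 L

5.11 L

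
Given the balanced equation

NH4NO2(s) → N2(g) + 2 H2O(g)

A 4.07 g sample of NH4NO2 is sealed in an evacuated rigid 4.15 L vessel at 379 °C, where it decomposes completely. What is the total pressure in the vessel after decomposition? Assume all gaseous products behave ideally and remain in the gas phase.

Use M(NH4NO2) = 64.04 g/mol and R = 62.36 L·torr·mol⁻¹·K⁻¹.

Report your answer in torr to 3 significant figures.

1870 torr

n(NH4NO2) = 4.07 / 64.04 = 0.06355 mol
n(gas produced) = (3/1) × 0.06355 = 0.1906 mol
P = nRT/V = 0.1906 × 62.36 × 652.15 / 4.15 = 1868 torr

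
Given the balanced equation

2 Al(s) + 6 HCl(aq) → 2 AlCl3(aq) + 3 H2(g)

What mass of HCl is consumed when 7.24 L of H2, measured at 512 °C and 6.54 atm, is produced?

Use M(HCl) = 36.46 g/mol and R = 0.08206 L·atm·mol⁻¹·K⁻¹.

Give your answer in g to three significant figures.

53.6 g

n(H2) = PV/RT = (6.54 × 7.24) / (0.08206 × 785.15) = 0.7349 mol
n(HCl) = (6/3) × 0.7349 = 1.470 mol
m(HCl) = 1.470 × 36.46 = 53.60 g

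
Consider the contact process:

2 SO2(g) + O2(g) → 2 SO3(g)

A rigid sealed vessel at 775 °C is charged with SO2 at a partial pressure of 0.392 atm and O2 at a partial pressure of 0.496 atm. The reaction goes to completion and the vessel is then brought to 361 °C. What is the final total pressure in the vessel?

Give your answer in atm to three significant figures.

Because the vessel is rigid and T is held at 775 °C, work the stoichiometry in partial pressures (P_i = n_iRT/V).
P(O2) required for 0.392 atm of SO2 = (1/2) × 0.392 = 0.1960 atm; available 0.496 atm, so SO2 is limiting.
P(O2) remaining = 0.496 − (1/2) × 0.392 = 0.3000 atm
P(gaseous products) = (2)/2 × 0.392 = 0.3920 atm
P_total at 775 °C = 0.3000 + 0.3920 = 0.6920 atm
Scaling to 361 °C: P = 0.6920 × 634.15/1048.15 = 0.4187 atm

0.419 atm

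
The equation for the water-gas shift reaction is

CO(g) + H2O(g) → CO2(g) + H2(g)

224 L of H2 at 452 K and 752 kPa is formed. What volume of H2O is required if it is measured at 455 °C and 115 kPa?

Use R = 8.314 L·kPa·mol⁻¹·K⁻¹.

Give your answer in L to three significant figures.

n(H2) = PV/RT = (752 × 224) / (8.314 × 452) = 44.82 mol
n(H2O) = (1/1) × 44.82 = 44.82 mol
V = nRT/P = 44.82 × 8.314 × 728.15 / 115 = 2359 L

2360 L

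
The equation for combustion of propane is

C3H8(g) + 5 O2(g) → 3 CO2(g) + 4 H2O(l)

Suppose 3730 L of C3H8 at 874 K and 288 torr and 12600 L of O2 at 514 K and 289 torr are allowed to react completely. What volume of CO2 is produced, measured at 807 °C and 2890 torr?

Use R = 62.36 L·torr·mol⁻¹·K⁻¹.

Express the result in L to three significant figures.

1380 L

n(C3H8) = PV/RT = (288 × 3730) / (62.36 × 874) = 19.71 mol
n(O2) = PV/RT = (289 × 12600) / (62.36 × 514) = 113.6 mol
For 19.71 mol C3H8, stoichiometry requires (5/1) × 19.71 = 98.55 mol O2; 113.6 mol is available, so C3H8 is limiting.
n(CO2) = (3/1) × 19.71 = 59.13 mol
V(CO2) = nRT/P = 59.13 × 62.36 × 1080.15 / 2890 = 1378 L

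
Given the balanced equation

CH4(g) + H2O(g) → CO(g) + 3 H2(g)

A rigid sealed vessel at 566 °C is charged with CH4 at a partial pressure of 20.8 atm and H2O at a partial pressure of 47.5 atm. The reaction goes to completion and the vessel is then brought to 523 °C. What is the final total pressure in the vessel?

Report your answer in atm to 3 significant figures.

104 atm

With V and T fixed, P_i ∝ n_i, so the mole ratios apply directly to partial pressures at 566 °C.
P(H2O) required for 20.8 atm of CH4 = (1/1) × 20.8 = 20.80 atm; available 47.5 atm, so CH4 is limiting.
P(H2O) remaining = 47.5 − (1/1) × 20.8 = 26.70 atm
P(gaseous products) = (1+3)/1 × 20.8 = 83.20 atm
P_total at 566 °C = 26.70 + 83.20 = 109.9 atm
Scaling to 523 °C: P = 109.9 × 796.15/839.15 = 104.3 atm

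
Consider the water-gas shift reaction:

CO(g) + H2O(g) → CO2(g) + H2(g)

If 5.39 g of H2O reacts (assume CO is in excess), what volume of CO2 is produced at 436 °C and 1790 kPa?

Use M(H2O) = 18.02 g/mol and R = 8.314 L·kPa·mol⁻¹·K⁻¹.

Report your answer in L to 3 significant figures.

0.985 L

n(H2O) = 5.390 / 18.02 = 0.2991 mol
n(CO2) = (1/1) × 0.2991 = 0.2991 mol
V = nRT/P = 0.2991 × 8.314 × 709.15 / 1790 = 0.9852 L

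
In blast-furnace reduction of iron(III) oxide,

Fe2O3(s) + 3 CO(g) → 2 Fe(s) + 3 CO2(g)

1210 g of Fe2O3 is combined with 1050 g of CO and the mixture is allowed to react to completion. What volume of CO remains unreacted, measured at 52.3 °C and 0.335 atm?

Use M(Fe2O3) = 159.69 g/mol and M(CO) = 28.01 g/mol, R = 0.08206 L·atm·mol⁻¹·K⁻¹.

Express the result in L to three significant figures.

1180 L

n(Fe2O3) = 1210 / 159.69 = 7.577 mol
n(CO) = 1050 / 28.01 = 37.49 mol
For 7.577 mol Fe2O3, stoichiometry requires (3/1) × 7.577 = 22.73 mol CO; 37.49 mol is available, so Fe2O3 is limiting.
n(CO) consumed = (3/1) × 7.577 = 22.73 mol; remaining = 37.49 − 22.73 = 14.76 mol
V(CO) = nRT/P = 14.76 × 0.08206 × 325.45 / 0.335 = 1177 L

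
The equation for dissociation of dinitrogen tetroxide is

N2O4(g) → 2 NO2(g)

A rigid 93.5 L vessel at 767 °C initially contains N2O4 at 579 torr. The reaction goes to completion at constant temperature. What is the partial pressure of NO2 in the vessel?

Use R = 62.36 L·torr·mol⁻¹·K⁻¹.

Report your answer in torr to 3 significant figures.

n(N2O4)₀ = PV/RT = (579 × 93.5) / (62.36 × 1040.15) = 0.8346 mol
n(NO2) = (2/1) × 0.8346 = 1.669 mol
P(NO2) = nRT/V = 1.669 × 62.36 × 1040.15 / 93.5 = 1158 torr

1160 torr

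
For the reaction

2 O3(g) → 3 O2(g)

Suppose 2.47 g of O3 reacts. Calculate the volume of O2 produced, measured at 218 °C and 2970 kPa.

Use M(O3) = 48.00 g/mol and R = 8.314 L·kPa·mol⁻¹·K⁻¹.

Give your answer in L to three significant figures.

n(O3) = 2.470 / 48.00 = 0.05146 mol
n(O2) = (3/2) × 0.05146 = 0.07719 mol
V = nRT/P = 0.07719 × 8.314 × 491.15 / 2970 = 0.1061 L

0.106 L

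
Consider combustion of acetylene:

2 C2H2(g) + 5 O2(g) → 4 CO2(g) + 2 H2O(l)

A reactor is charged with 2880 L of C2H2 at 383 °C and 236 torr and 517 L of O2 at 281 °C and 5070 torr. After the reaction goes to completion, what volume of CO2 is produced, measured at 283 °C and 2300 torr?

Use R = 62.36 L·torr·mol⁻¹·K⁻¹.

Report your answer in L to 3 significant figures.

n(C2H2) = PV/RT = (236 × 2880) / (62.36 × 656.15) = 16.61 mol
n(O2) = PV/RT = (5070 × 517) / (62.36 × 554.15) = 75.85 mol
For 16.61 mol C2H2, stoichiometry requires (5/2) × 16.61 = 41.52 mol O2; 75.85 mol is available, so C2H2 is limiting.
n(CO2) = (4/2) × 16.61 = 33.22 mol
V(CO2) = nRT/P = 33.22 × 62.36 × 556.15 / 2300 = 500.9 L

501 L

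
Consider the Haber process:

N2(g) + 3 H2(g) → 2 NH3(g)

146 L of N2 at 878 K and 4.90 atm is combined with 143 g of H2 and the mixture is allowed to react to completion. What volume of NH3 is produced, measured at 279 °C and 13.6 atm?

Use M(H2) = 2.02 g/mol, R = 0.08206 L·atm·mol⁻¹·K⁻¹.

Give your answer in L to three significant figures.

66.2 L

n(N2) = PV/RT = (4.90 × 146) / (0.08206 × 878) = 9.929 mol
n(H2) = 143 / 2.02 = 70.79 mol
For 9.929 mol N2, stoichiometry requires (3/1) × 9.929 = 29.79 mol H2; 70.79 mol is available, so N2 is limiting.
n(NH3) = (2/1) × 9.929 = 19.86 mol
V(NH3) = nRT/P = 19.86 × 0.08206 × 552.15 / 13.6 = 66.17 L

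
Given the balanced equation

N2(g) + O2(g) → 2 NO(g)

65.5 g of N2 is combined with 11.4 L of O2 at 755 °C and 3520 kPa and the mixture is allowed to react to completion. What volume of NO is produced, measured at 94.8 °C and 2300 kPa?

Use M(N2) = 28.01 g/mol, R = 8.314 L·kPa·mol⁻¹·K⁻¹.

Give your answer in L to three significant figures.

6.22 L

n(N2) = 65.5 / 28.01 = 2.338 mol
n(O2) = PV/RT = (3520 × 11.4) / (8.314 × 1028.15) = 4.694 mol
For 2.338 mol N2, stoichiometry requires (1/1) × 2.338 = 2.338 mol O2; 4.694 mol is available, so N2 is limiting.
n(NO) = (2/1) × 2.338 = 4.676 mol
V(NO) = nRT/P = 4.676 × 8.314 × 367.95 / 2300 = 6.219 L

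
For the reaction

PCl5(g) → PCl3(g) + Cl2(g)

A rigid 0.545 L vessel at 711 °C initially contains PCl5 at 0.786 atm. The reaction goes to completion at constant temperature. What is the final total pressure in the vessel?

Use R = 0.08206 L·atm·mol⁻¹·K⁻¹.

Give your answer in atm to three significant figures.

Rigid vessel, constant T ⇒ P scales with total gas moles (1 → 2).
P_final = (2/1) × 0.786 = 1.572 atm

1.57 atm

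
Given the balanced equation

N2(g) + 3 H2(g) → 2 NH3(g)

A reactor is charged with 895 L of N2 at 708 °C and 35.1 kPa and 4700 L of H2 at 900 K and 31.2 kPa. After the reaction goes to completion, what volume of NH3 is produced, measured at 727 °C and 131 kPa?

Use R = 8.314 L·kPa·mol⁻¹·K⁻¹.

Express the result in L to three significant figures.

489 L

n(N2) = PV/RT = (35.1 × 895) / (8.314 × 981.15) = 3.851 mol
n(H2) = PV/RT = (31.2 × 4700) / (8.314 × 900) = 19.60 mol
For 3.851 mol N2, stoichiometry requires (3/1) × 3.851 = 11.55 mol H2; 19.60 mol is available, so N2 is limiting.
n(NH3) = (2/1) × 3.851 = 7.702 mol
V(NH3) = nRT/P = 7.702 × 8.314 × 1000.15 / 131 = 488.9 L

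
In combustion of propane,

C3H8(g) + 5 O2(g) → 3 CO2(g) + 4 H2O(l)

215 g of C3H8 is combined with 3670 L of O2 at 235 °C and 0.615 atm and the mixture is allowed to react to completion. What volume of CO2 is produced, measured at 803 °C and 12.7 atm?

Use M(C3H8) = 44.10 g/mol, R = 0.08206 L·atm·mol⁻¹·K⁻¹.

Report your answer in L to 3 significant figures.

102 L

n(C3H8) = 215 / 44.10 = 4.875 mol
n(O2) = PV/RT = (0.615 × 3670) / (0.08206 × 508.15) = 54.13 mol
For 4.875 mol C3H8, stoichiometry requires (5/1) × 4.875 = 24.38 mol O2; 54.13 mol is available, so C3H8 is limiting.
n(CO2) = (3/1) × 4.875 = 14.62 mol
V(CO2) = nRT/P = 14.62 × 0.08206 × 1076.15 / 12.7 = 101.7 L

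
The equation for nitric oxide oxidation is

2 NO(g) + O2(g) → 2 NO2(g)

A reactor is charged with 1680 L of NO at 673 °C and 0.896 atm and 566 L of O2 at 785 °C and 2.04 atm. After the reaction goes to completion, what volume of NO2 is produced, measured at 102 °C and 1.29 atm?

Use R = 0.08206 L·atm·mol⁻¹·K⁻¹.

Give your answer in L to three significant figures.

463 L

n(NO) = PV/RT = (0.896 × 1680) / (0.08206 × 946.15) = 19.39 mol
n(O2) = PV/RT = (2.04 × 566) / (0.08206 × 1058.15) = 13.30 mol
For 19.39 mol NO, stoichiometry requires (1/2) × 19.39 = 9.695 mol O2; 13.30 mol is available, so NO is limiting.
n(NO2) = (2/2) × 19.39 = 19.39 mol
V(NO2) = nRT/P = 19.39 × 0.08206 × 375.15 / 1.29 = 462.7 L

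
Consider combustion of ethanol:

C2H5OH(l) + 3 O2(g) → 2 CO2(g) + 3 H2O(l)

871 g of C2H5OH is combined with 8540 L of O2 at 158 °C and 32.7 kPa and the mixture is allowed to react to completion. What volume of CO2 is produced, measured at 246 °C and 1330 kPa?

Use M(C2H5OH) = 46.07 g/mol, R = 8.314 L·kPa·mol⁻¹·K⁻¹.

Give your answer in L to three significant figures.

n(C2H5OH) = 871 / 46.07 = 18.91 mol
n(O2) = PV/RT = (32.7 × 8540) / (8.314 × 431.15) = 77.91 mol
For 18.91 mol C2H5OH, stoichiometry requires (3/1) × 18.91 = 56.73 mol O2; 77.91 mol is available, so C2H5OH is limiting.
n(CO2) = (2/1) × 18.91 = 37.82 mol
V(CO2) = nRT/P = 37.82 × 8.314 × 519.15 / 1330 = 122.7 L

123 L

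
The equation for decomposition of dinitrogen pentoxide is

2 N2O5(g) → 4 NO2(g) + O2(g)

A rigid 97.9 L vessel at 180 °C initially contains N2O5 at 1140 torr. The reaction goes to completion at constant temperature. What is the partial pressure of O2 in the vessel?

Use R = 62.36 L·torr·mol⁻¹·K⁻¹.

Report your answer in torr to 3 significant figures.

570 torr

n(N2O5)₀ = PV/RT = (1140 × 97.9) / (62.36 × 453.15) = 3.949 mol
n(O2) = (1/2) × 3.949 = 1.974 mol
P(O2) = nRT/V = 1.974 × 62.36 × 453.15 / 97.9 = 569.8 torr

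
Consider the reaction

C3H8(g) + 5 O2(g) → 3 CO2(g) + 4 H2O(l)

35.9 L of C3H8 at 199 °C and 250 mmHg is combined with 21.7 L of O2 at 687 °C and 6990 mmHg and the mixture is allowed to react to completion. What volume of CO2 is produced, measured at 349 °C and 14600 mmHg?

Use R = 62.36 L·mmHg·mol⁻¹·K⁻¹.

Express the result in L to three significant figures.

2.43 L

n(C3H8) = PV/RT = (250 × 35.9) / (62.36 × 472.15) = 0.3048 mol
n(O2) = PV/RT = (6990 × 21.7) / (62.36 × 960.15) = 2.533 mol
For 0.3048 mol C3H8, stoichiometry requires (5/1) × 0.3048 = 1.524 mol O2; 2.533 mol is available, so C3H8 is limiting.
n(CO2) = (3/1) × 0.3048 = 0.9144 mol
V(CO2) = nRT/P = 0.9144 × 62.36 × 622.15 / 14600 = 2.430 L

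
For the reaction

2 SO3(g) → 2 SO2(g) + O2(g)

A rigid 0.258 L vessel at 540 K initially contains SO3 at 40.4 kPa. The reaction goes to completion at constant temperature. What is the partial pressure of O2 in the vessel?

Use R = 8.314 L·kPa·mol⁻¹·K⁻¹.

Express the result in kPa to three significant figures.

n(SO3)₀ = PV/RT = (40.4 × 0.258) / (8.314 × 540) = 0.002322 mol
n(O2) = (1/2) × 0.002322 = 0.001161 mol
P(O2) = nRT/V = 0.001161 × 8.314 × 540 / 0.258 = 20.20 kPa

20.2 kPa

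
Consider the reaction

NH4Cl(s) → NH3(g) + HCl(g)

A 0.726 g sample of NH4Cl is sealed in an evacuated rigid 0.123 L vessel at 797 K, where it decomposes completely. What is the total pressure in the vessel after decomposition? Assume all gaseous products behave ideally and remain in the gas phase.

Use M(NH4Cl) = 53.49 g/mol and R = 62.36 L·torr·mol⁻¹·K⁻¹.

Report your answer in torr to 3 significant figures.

n(NH4Cl) = 0.726 / 53.49 = 0.01357 mol
n(gas produced) = (2/1) × 0.01357 = 0.02714 mol
P = nRT/V = 0.02714 × 62.36 × 797 / 0.123 = 10970 torr

11000 torr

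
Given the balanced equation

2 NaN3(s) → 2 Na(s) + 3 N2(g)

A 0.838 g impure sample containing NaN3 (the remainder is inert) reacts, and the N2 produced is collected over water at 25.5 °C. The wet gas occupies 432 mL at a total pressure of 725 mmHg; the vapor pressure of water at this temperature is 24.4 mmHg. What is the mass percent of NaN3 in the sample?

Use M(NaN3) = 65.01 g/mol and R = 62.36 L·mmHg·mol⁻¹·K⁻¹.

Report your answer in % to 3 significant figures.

84.0 %

P(N2) = 725 − 24.4 = 700.6 mmHg
n(N2) = PV/RT = (700.6 × 0.4320) / (62.36 × 298.65) = 0.01625 mol
n(NaN3) = (2/3) × 0.01625 = 0.01083 mol
m(NaN3) = 0.01083 × 65.01 = 0.7041 g
%NaN3 = 0.7041 / 0.838 × 100 = 84.02%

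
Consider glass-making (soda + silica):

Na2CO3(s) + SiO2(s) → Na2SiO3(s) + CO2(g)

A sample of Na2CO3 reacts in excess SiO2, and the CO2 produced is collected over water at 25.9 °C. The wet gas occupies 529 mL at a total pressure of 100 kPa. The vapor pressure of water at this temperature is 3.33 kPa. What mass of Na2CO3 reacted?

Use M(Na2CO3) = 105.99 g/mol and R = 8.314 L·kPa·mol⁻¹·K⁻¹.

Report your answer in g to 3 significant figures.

2.18 g

P(CO2) = 100 − 3.33 = 96.67 kPa
n(CO2) = PV/RT = (96.67 × 0.5290) / (8.314 × 299.05) = 0.02057 mol
n(Na2CO3) = (1/1) × 0.02057 = 0.02057 mol
m(Na2CO3) = 0.02057 × 105.99 = 2.180 g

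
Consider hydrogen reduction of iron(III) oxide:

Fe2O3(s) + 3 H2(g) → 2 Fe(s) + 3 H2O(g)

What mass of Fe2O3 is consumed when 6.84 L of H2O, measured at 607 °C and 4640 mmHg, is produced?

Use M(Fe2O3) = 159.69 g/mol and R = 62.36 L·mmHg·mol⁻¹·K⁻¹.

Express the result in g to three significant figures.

30.8 g

n(H2O) = PV/RT = (4640 × 6.84) / (62.36 × 880.15) = 0.5782 mol
n(Fe2O3) = (1/3) × 0.5782 = 0.1927 mol
m(Fe2O3) = 0.1927 × 159.69 = 30.77 g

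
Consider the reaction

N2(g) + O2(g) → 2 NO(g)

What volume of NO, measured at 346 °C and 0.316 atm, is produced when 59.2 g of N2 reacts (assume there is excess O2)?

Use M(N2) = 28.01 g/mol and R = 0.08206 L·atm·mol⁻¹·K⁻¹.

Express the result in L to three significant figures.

680 L

n(N2) = 59.20 / 28.01 = 2.114 mol
n(NO) = (2/1) × 2.114 = 4.228 mol
V = nRT/P = 4.228 × 0.08206 × 619.15 / 0.316 = 679.8 L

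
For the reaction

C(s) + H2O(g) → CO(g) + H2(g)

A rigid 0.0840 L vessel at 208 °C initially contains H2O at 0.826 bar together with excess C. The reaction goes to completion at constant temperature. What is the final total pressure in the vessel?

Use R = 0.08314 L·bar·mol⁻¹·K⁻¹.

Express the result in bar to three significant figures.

1.65 bar

At constant T and V, P ∝ n(gas): 1 mol gas → 2 mol gas.
P_final = (2/1) × 0.826 = 1.652 bar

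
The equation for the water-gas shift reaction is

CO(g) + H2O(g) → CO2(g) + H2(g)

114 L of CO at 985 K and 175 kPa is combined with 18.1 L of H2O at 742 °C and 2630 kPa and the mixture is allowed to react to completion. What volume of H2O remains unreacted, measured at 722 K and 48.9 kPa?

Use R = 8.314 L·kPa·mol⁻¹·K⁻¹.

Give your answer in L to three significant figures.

n(CO) = PV/RT = (175 × 114) / (8.314 × 985) = 2.436 mol
n(H2O) = PV/RT = (2630 × 18.1) / (8.314 × 1015.15) = 5.640 mol
For 2.436 mol CO, stoichiometry requires (1/1) × 2.436 = 2.436 mol H2O; 5.640 mol is available, so CO is limiting.
n(H2O) consumed = (1/1) × 2.436 = 2.436 mol; remaining = 5.640 − 2.436 = 3.204 mol
V(H2O) = nRT/P = 3.204 × 8.314 × 722 / 48.9 = 393.3 L

393 L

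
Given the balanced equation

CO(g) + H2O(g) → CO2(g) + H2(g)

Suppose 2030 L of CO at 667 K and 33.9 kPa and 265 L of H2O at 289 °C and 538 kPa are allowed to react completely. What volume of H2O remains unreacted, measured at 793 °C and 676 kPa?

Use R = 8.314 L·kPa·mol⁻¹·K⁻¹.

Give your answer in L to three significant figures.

237 L

n(CO) = PV/RT = (33.9 × 2030) / (8.314 × 667) = 12.41 mol
n(H2O) = PV/RT = (538 × 265) / (8.314 × 562.15) = 30.50 mol
For 12.41 mol CO, stoichiometry requires (1/1) × 12.41 = 12.41 mol H2O; 30.50 mol is available, so CO is limiting.
n(H2O) consumed = (1/1) × 12.41 = 12.41 mol; remaining = 30.50 − 12.41 = 18.09 mol
V(H2O) = nRT/P = 18.09 × 8.314 × 1066.15 / 676 = 237.2 L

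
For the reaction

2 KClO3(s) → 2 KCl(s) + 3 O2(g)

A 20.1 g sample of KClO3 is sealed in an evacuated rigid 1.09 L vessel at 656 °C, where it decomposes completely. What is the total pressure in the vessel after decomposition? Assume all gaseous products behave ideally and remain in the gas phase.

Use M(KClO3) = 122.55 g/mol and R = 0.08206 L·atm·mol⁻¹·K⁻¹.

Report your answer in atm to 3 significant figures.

n(KClO3) = 20.1 / 122.55 = 0.1640 mol
n(gas produced) = (3/2) × 0.1640 = 0.2460 mol
P = nRT/V = 0.2460 × 0.08206 × 929.15 / 1.09 = 17.21 atm

17.2 atm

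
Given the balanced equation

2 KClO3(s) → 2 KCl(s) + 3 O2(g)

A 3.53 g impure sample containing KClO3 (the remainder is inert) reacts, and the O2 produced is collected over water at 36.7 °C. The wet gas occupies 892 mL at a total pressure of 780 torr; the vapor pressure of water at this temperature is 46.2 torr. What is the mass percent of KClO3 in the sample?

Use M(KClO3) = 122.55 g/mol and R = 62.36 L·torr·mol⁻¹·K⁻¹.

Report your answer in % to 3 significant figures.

P(O2) = 780 − 46.2 = 733.8 torr
n(O2) = PV/RT = (733.8 × 0.8920) / (62.36 × 309.85) = 0.03388 mol
n(KClO3) = (2/3) × 0.03388 = 0.02259 mol
m(KClO3) = 0.02259 × 122.55 = 2.768 g
%KClO3 = 2.768 / 3.53 × 100 = 78.41%

78.4 %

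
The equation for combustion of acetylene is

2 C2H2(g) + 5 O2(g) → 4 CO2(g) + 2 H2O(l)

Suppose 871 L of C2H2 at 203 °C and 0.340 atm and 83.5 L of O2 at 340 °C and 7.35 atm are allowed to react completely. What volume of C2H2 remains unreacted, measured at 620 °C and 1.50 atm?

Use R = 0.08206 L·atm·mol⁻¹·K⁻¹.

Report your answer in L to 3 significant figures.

132 L

n(C2H2) = PV/RT = (0.340 × 871) / (0.08206 × 476.15) = 7.579 mol
n(O2) = PV/RT = (7.35 × 83.5) / (0.08206 × 613.15) = 12.20 mol
For 7.579 mol C2H2, stoichiometry requires (5/2) × 7.579 = 18.95 mol O2; 12.20 mol is available, so O2 is limiting.
n(C2H2) consumed = (2/5) × 12.20 = 4.880 mol; remaining = 7.579 − 4.880 = 2.699 mol
V(C2H2) = nRT/P = 2.699 × 0.08206 × 893.15 / 1.50 = 131.9 L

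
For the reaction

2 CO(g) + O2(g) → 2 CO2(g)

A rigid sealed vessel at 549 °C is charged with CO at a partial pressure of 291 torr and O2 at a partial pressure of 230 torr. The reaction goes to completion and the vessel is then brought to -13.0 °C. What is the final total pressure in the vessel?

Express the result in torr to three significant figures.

119 torr

Because the vessel is rigid and T is held at 549 °C, work the stoichiometry in partial pressures (P_i = n_iRT/V).
P(O2) required for 291 torr of CO = (1/2) × 291 = 145.5 torr; available 230 torr, so CO is limiting.
P(O2) remaining = 230 − (1/2) × 291 = 84.50 torr
P(gaseous products) = (2)/2 × 291 = 291.0 torr
P_total at 549 °C = 84.50 + 291.0 = 375.5 torr
Scaling to -13.0 °C: P = 375.5 × 260.15/822.15 = 118.8 torr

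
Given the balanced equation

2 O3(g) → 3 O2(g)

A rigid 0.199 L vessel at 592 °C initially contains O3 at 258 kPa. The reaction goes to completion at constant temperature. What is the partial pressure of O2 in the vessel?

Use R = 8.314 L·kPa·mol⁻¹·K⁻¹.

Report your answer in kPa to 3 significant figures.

387 kPa

n(O3)₀ = PV/RT = (258 × 0.199) / (8.314 × 865.15) = 0.007138 mol
n(O2) = (3/2) × 0.007138 = 0.01071 mol
P(O2) = nRT/V = 0.01071 × 8.314 × 865.15 / 0.199 = 387.1 kPa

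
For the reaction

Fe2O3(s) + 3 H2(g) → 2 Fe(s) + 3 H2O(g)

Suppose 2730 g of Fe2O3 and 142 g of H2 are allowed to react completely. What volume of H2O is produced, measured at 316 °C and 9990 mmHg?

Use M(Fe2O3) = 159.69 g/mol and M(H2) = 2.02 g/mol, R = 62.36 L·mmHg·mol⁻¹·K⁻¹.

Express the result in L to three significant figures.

189 L

n(Fe2O3) = 2730 / 159.69 = 17.10 mol
n(H2) = 142 / 2.02 = 70.30 mol
For 17.10 mol Fe2O3, stoichiometry requires (3/1) × 17.10 = 51.30 mol H2; 70.30 mol is available, so Fe2O3 is limiting.
n(H2O) = (3/1) × 17.10 = 51.30 mol
V(H2O) = nRT/P = 51.30 × 62.36 × 589.15 / 9990 = 188.7 L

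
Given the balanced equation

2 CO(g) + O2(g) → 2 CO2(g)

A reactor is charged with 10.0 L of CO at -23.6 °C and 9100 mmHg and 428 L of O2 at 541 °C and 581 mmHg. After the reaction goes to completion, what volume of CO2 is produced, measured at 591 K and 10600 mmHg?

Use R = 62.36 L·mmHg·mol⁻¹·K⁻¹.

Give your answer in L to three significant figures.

20.3 L

n(CO) = PV/RT = (9100 × 10.0) / (62.36 × 249.55) = 5.848 mol
n(O2) = PV/RT = (581 × 428) / (62.36 × 814.15) = 4.898 mol
For 5.848 mol CO, stoichiometry requires (1/2) × 5.848 = 2.924 mol O2; 4.898 mol is available, so CO is limiting.
n(CO2) = (2/2) × 5.848 = 5.848 mol
V(CO2) = nRT/P = 5.848 × 62.36 × 591 / 10600 = 20.33 L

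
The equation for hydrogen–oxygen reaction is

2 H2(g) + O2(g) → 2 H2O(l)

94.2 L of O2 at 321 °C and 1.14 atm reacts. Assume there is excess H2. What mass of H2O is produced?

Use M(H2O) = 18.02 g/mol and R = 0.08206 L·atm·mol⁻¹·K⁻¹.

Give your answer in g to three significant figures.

79.4 g

n(O2) = PV/RT = (1.14 × 94.2) / (0.08206 × 594.15) = 2.203 mol
n(H2O) = (2/1) × 2.203 = 4.406 mol
m(H2O) = 4.406 × 18.02 = 79.40 g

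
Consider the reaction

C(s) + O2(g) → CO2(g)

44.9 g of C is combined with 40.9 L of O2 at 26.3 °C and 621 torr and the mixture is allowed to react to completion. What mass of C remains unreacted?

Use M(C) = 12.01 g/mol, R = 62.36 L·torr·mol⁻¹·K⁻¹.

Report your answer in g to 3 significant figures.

n(C) = 44.9 / 12.01 = 3.739 mol
n(O2) = PV/RT = (621 × 40.9) / (62.36 × 299.45) = 1.360 mol
For 3.739 mol C, stoichiometry requires (1/1) × 3.739 = 3.739 mol O2; 1.360 mol is available, so O2 is limiting.
n(C) consumed = (1/1) × 1.360 = 1.360 mol; remaining = 3.739 − 1.360 = 2.379 mol
m(C) = 2.379 × 12.01 = 28.57 g

28.6 g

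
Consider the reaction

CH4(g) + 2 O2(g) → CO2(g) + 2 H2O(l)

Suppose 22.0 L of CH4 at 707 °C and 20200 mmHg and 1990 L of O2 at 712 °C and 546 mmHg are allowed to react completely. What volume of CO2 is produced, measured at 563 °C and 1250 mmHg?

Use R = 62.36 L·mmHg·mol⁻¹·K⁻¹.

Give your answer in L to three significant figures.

n(CH4) = PV/RT = (20200 × 22.0) / (62.36 × 980.15) = 7.271 mol
n(O2) = PV/RT = (546 × 1990) / (62.36 × 985.15) = 17.69 mol
For 7.271 mol CH4, stoichiometry requires (2/1) × 7.271 = 14.54 mol O2; 17.69 mol is available, so CH4 is limiting.
n(CO2) = (1/1) × 7.271 = 7.271 mol
V(CO2) = nRT/P = 7.271 × 62.36 × 836.15 / 1250 = 303.3 L

303 L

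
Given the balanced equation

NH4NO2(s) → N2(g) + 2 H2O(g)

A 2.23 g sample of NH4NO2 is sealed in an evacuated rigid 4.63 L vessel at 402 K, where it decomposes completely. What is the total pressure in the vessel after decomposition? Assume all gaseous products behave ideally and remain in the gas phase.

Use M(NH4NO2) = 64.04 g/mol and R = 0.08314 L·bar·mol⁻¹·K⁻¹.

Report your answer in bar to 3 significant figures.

0.754 bar

n(NH4NO2) = 2.23 / 64.04 = 0.03482 mol
n(gas produced) = (3/1) × 0.03482 = 0.1045 mol
P = nRT/V = 0.1045 × 0.08314 × 402 / 4.63 = 0.7543 bar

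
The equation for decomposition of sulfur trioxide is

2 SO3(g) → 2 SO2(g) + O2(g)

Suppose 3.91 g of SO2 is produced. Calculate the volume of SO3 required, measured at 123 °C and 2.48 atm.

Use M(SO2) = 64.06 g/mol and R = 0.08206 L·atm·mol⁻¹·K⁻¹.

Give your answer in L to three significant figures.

n(SO2) = 3.910 / 64.06 = 0.06104 mol
n(SO3) = (2/2) × 0.06104 = 0.06104 mol
V = nRT/P = 0.06104 × 0.08206 × 396.15 / 2.48 = 0.8001 L

0.800 L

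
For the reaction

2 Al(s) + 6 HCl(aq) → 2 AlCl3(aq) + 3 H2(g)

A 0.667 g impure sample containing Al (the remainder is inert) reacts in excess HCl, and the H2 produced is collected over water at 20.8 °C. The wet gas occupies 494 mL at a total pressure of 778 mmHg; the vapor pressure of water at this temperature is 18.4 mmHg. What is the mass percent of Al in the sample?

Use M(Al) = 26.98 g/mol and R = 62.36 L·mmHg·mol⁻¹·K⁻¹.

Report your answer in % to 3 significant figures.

55.2 %

P(H2) = 778 − 18.4 = 759.6 mmHg
n(H2) = PV/RT = (759.6 × 0.4940) / (62.36 × 293.95) = 0.02047 mol
n(Al) = (2/3) × 0.02047 = 0.01365 mol
m(Al) = 0.01365 × 26.98 = 0.3683 g
%Al = 0.3683 / 0.667 × 100 = 55.22%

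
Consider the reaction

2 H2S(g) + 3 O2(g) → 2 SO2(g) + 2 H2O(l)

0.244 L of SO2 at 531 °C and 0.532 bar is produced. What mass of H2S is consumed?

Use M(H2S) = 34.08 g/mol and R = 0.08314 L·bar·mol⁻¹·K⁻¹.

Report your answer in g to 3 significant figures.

0.0662 g

n(SO2) = PV/RT = (0.532 × 0.244) / (0.08314 × 804.15) = 0.001942 mol
n(H2S) = (2/2) × 0.001942 = 0.001942 mol
m(H2S) = 0.001942 × 34.08 = 0.06618 g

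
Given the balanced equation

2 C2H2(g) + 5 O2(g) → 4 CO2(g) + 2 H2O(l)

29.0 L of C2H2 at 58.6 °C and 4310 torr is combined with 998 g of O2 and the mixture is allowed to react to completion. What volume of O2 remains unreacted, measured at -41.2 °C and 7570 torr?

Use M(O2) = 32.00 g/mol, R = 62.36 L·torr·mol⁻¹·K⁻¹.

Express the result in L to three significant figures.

n(C2H2) = PV/RT = (4310 × 29.0) / (62.36 × 331.75) = 6.042 mol
n(O2) = 998 / 32.00 = 31.19 mol
For 6.042 mol C2H2, stoichiometry requires (5/2) × 6.042 = 15.11 mol O2; 31.19 mol is available, so C2H2 is limiting.
n(O2) consumed = (5/2) × 6.042 = 15.11 mol; remaining = 31.19 − 15.11 = 16.08 mol
V(O2) = nRT/P = 16.08 × 62.36 × 231.95 / 7570 = 30.72 L

30.7 L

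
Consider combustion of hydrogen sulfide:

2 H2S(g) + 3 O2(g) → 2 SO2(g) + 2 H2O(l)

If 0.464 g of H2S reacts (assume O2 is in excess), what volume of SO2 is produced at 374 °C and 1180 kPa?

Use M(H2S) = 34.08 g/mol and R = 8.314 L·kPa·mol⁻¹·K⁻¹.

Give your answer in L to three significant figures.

n(H2S) = 0.4640 / 34.08 = 0.01362 mol
n(SO2) = (2/2) × 0.01362 = 0.01362 mol
V = nRT/P = 0.01362 × 8.314 × 647.15 / 1180 = 0.06210 L

0.0621 L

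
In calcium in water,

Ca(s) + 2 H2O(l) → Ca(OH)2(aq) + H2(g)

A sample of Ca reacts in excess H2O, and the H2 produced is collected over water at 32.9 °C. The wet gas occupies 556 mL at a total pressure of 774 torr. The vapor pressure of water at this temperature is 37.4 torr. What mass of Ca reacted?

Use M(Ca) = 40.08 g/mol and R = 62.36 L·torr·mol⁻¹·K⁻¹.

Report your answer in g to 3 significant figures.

0.860 g

P(H2) = 774 − 37.4 = 736.6 torr
n(H2) = PV/RT = (736.6 × 0.5560) / (62.36 × 306.05) = 0.02146 mol
n(Ca) = (1/1) × 0.02146 = 0.02146 mol
m(Ca) = 0.02146 × 40.08 = 0.8601 g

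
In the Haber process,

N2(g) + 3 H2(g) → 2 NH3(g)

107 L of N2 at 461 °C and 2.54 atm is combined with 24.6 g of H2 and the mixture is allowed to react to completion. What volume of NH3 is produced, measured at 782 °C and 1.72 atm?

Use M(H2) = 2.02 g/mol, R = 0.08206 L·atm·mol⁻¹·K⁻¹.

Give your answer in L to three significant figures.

n(N2) = PV/RT = (2.54 × 107) / (0.08206 × 734.15) = 4.511 mol
n(H2) = 24.6 / 2.02 = 12.18 mol
For 4.511 mol N2, stoichiometry requires (3/1) × 4.511 = 13.53 mol H2; 12.18 mol is available, so H2 is limiting.
n(NH3) = (2/3) × 12.18 = 8.120 mol
V(NH3) = nRT/P = 8.120 × 0.08206 × 1055.15 / 1.72 = 408.8 L

409 L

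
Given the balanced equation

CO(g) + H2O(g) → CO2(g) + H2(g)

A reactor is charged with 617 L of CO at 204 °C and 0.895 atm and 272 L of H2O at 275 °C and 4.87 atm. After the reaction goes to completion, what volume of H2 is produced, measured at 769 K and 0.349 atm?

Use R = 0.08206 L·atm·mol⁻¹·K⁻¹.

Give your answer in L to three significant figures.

2550 L

n(CO) = PV/RT = (0.895 × 617) / (0.08206 × 477.15) = 14.10 mol
n(H2O) = PV/RT = (4.87 × 272) / (0.08206 × 548.15) = 29.45 mol
For 14.10 mol CO, stoichiometry requires (1/1) × 14.10 = 14.10 mol H2O; 29.45 mol is available, so CO is limiting.
n(H2) = (1/1) × 14.10 = 14.10 mol
V(H2) = nRT/P = 14.10 × 0.08206 × 769 / 0.349 = 2549 L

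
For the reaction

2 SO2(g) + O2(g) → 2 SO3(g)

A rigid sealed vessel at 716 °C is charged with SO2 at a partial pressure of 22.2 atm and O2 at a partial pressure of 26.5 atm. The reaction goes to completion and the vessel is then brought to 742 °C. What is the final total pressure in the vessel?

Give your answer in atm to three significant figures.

Because the vessel is rigid and T is held at 716 °C, work the stoichiometry in partial pressures (P_i = n_iRT/V).
P(O2) required for 22.2 atm of SO2 = (1/2) × 22.2 = 11.10 atm; available 26.5 atm, so SO2 is limiting.
P(O2) remaining = 26.5 − (1/2) × 22.2 = 15.40 atm
P(gaseous products) = (2)/2 × 22.2 = 22.20 atm
P_total at 716 °C = 15.40 + 22.20 = 37.60 atm
Scaling to 742 °C: P = 37.60 × 1015.15/989.15 = 38.59 atm

38.6 atm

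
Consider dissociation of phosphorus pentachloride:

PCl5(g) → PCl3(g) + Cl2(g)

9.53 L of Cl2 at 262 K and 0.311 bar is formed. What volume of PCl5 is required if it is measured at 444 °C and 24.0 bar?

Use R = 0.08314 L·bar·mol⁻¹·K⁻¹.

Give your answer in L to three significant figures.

n(Cl2) = PV/RT = (0.311 × 9.53) / (0.08314 × 262) = 0.1361 mol
n(PCl5) = (1/1) × 0.1361 = 0.1361 mol
V = nRT/P = 0.1361 × 0.08314 × 717.15 / 24.0 = 0.3381 L

0.338 L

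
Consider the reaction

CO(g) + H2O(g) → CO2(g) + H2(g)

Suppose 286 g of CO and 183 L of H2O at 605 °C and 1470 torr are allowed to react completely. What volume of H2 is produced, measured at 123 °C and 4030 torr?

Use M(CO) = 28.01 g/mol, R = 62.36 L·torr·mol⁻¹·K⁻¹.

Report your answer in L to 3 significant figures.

n(CO) = 286 / 28.01 = 10.21 mol
n(H2O) = PV/RT = (1470 × 183) / (62.36 × 878.15) = 4.912 mol
For 10.21 mol CO, stoichiometry requires (1/1) × 10.21 = 10.21 mol H2O; 4.912 mol is available, so H2O is limiting.
n(H2) = (1/1) × 4.912 = 4.912 mol
V(H2) = nRT/P = 4.912 × 62.36 × 396.15 / 4030 = 30.11 L

30.1 L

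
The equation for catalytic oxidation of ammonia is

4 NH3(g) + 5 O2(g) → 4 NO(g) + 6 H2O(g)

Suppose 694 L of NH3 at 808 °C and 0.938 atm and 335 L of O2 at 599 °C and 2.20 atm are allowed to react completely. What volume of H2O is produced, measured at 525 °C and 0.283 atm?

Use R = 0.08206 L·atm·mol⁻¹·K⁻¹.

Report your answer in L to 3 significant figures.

n(NH3) = PV/RT = (0.938 × 694) / (0.08206 × 1081.15) = 7.337 mol
n(O2) = PV/RT = (2.20 × 335) / (0.08206 × 872.15) = 10.30 mol
For 7.337 mol NH3, stoichiometry requires (5/4) × 7.337 = 9.171 mol O2; 10.30 mol is available, so NH3 is limiting.
n(H2O) = (6/4) × 7.337 = 11.01 mol
V(H2O) = nRT/P = 11.01 × 0.08206 × 798.15 / 0.283 = 2548 L

2550 L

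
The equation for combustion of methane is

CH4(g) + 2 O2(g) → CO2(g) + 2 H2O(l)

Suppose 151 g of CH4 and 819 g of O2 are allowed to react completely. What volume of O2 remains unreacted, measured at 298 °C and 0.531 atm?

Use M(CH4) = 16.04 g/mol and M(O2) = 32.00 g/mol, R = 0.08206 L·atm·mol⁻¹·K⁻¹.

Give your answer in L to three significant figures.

n(CH4) = 151 / 16.04 = 9.414 mol
n(O2) = 819 / 32.00 = 25.59 mol
For 9.414 mol CH4, stoichiometry requires (2/1) × 9.414 = 18.83 mol O2; 25.59 mol is available, so CH4 is limiting.
n(O2) consumed = (2/1) × 9.414 = 18.83 mol; remaining = 25.59 − 18.83 = 6.760 mol
V(O2) = nRT/P = 6.760 × 0.08206 × 571.15 / 0.531 = 596.7 L

597 L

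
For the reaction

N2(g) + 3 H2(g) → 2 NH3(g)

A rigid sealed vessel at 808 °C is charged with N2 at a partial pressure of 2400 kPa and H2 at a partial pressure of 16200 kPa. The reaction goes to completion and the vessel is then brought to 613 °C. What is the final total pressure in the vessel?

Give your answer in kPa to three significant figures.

Because the vessel is rigid and T is held at 808 °C, work the stoichiometry in partial pressures (P_i = n_iRT/V).
P(H2) required for 2400 kPa of N2 = (3/1) × 2400 = 7200 kPa; available 16200 kPa, so N2 is limiting.
P(H2) remaining = 16200 − (3/1) × 2400 = 9000 kPa
P(gaseous products) = (2)/1 × 2400 = 4800 kPa
P_total at 808 °C = 9000 + 4800 = 13800 kPa
Scaling to 613 °C: P = 13800 × 886.15/1081.15 = 11310 kPa

11300 kPa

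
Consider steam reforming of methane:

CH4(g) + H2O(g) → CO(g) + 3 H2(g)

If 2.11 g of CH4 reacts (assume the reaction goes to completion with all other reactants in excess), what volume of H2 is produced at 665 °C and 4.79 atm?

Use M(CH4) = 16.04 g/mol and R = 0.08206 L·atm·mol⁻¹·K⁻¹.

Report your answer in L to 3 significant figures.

6.34 L

n(CH4) = 2.110 / 16.04 = 0.1315 mol
n(H2) = (3/1) × 0.1315 = 0.3945 mol
V = nRT/P = 0.3945 × 0.08206 × 938.15 / 4.79 = 6.340 L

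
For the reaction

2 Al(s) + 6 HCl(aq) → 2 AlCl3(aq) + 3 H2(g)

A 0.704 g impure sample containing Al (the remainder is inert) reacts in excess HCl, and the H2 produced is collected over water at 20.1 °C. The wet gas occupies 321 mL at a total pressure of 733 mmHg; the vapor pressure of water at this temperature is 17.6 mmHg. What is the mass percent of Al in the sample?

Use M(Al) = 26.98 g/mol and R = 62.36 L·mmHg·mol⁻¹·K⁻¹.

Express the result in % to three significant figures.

32.1 %

P(H2) = 733 − 17.6 = 715.4 mmHg
n(H2) = PV/RT = (715.4 × 0.3210) / (62.36 × 293.25) = 0.01256 mol
n(Al) = (2/3) × 0.01256 = 0.008373 mol
m(Al) = 0.008373 × 26.98 = 0.2259 g
%Al = 0.2259 / 0.704 × 100 = 32.09%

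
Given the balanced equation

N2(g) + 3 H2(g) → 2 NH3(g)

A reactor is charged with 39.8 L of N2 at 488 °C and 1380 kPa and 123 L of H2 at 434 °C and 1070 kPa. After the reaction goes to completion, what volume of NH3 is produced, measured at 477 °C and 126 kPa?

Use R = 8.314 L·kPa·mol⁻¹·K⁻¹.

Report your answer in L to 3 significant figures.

739 L

n(N2) = PV/RT = (1380 × 39.8) / (8.314 × 761.15) = 8.679 mol
n(H2) = PV/RT = (1070 × 123) / (8.314 × 707.15) = 22.39 mol
For 8.679 mol N2, stoichiometry requires (3/1) × 8.679 = 26.04 mol H2; 22.39 mol is available, so H2 is limiting.
n(NH3) = (2/3) × 22.39 = 14.93 mol
V(NH3) = nRT/P = 14.93 × 8.314 × 750.15 / 126 = 739.0 L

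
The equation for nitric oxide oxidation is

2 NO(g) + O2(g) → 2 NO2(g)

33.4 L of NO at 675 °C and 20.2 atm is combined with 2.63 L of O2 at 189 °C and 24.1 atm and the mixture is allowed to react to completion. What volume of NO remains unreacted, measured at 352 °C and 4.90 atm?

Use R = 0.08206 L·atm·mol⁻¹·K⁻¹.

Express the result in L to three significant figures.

55.8 L

n(NO) = PV/RT = (20.2 × 33.4) / (0.08206 × 948.15) = 8.671 mol
n(O2) = PV/RT = (24.1 × 2.63) / (0.08206 × 462.15) = 1.671 mol
For 8.671 mol NO, stoichiometry requires (1/2) × 8.671 = 4.335 mol O2; 1.671 mol is available, so O2 is limiting.
n(NO) consumed = (2/1) × 1.671 = 3.342 mol; remaining = 8.671 − 3.342 = 5.329 mol
V(NO) = nRT/P = 5.329 × 0.08206 × 625.15 / 4.90 = 55.79 L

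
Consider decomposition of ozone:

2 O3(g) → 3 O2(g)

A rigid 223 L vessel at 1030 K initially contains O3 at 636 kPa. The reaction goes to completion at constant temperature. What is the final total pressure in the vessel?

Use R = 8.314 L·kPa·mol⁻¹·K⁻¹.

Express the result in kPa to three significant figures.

954 kPa

At constant T and V, P ∝ n(gas): 2 mol gas → 3 mol gas.
P_final = (3/2) × 636 = 954.0 kPa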